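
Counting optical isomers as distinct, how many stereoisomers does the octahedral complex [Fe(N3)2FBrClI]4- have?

In an octahedral complex each vertex has one trans partner and four cis neighbours.
Systematic enumeration (placing each ligand type in turn and discarding arrangements equivalent by rotation or reflection) gives 9 geometric isomers.
Of these, 6 lack any improper symmetry element and so occur as enantiomeric pairs, giving 9 + 6 = 15 stereoisomers in total.

15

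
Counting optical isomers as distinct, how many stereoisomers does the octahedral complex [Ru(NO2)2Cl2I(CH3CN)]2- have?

8

Systematic placement gives 6 geometric isomers: NO2 trans, Cl cis; NO2 cis, Cl cis (3 arrangements, 2 chiral); NO2 trans, Cl trans; NO2 cis, Cl trans.
Of these, 2 lack any improper symmetry element and so occur as enantiomeric pairs, giving 6 + 2 = 8 stereoisomers in total.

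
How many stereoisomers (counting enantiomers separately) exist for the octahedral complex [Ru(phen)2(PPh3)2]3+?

3

The six octahedral sites form three mutually perpendicular trans pairs.
Each phen is bidentate and must span two cis positions.
There are 2 geometric isomers: PPh3 trans; PPh3 cis (chiral).
One of these lacks any improper symmetry element and so occurs as an enantiomeric pair, giving 2 + 1 = 3 stereoisomers in total.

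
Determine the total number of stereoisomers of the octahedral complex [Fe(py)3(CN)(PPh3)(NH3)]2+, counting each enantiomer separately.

5

In an octahedral complex each vertex has one trans partner and four cis neighbours.
There are 4 geometric isomers: py mer (3 arrangements); py fac (chiral).
One of these lacks any improper symmetry element and so occurs as an enantiomeric pair, giving 4 + 1 = 5 stereoisomers in total.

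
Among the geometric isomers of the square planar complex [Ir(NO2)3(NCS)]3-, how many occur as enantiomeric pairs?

Only one geometric arrangement is possible.

0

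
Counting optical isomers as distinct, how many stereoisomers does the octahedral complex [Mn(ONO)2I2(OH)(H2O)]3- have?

The distinct arrangements are (6 in all): ONO trans, I cis; ONO cis, I cis (3 arrangements, 2 chiral); ONO trans, I trans; ONO cis, I trans.
Of these, 2 lack any improper symmetry element and so occur as enantiomeric pairs, giving 6 + 2 = 8 stereoisomers in total.

8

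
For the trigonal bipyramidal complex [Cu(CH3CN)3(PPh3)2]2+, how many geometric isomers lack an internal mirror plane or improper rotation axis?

In a trigonal bipyramid the two axial positions differ from the three equatorial ones.
Systematic placement gives 3 geometric isomers: PPh3 both equatorial; PPh3 one axial, one equatorial; PPh3 both axial.
Each arrangement has an internal mirror plane or centre of symmetry, so none is chiral.

0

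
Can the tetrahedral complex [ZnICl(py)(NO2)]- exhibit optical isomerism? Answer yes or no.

yes

In a tetrahedral complex all four positions are equivalent and every pair of ligands is adjacent — there is no cis/trans distinction.
Only one geometric arrangement is possible; it has no improper symmetry element, so it exists as a pair of enantiomers (2 stereoisomers).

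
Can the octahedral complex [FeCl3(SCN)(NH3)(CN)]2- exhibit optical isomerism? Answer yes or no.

Working through the distinct placements yields 4 geometric isomers: Cl mer (3 arrangements); Cl fac (chiral).
One of these lacks any improper symmetry element and so occurs as an enantiomeric pair, giving 4 + 1 = 5 stereoisomers in total.

yes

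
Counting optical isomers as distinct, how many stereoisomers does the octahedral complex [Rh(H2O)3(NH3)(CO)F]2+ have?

Systematic placement gives 4 geometric isomers: H2O mer (3 arrangements); H2O fac (chiral).
One of these lacks any improper symmetry element and so occurs as an enantiomeric pair, giving 4 + 1 = 5 stereoisomers in total.

5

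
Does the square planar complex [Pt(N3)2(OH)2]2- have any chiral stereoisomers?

In a square planar complex each vertex has one trans partner and two cis neighbours.
Systematic placement gives 2 geometric isomers: N3 cis; N3 trans.
Each arrangement has an internal mirror plane or centre of symmetry, so none is chiral.

no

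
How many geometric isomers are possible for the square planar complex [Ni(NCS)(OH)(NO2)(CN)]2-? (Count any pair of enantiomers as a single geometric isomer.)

3

There are 3 geometric isomers: (CN/NO2 trans, NCS/OH trans); (CN/OH trans, NCS/NO2 trans); (CN/NCS trans, NO2/OH trans).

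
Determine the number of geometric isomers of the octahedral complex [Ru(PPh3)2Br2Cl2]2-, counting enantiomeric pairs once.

5

There are 5 geometric isomers: PPh3 trans, Br trans, Cl trans; PPh3 cis, Br trans, Cl cis; PPh3 trans, Br cis, Cl cis; PPh3 cis, Br cis, Cl cis (chiral); PPh3 cis, Br cis, Cl trans.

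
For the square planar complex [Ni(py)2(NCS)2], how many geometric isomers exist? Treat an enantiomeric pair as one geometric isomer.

In a square planar complex each vertex has one trans partner and two cis neighbours.
The distinct arrangements are (2 in all): py cis; py trans.

2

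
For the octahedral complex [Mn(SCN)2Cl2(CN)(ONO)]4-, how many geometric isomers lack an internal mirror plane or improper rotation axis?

The distinct arrangements are (6 in all): SCN trans, Cl cis; SCN cis, Cl cis (3 arrangements, 2 chiral); SCN trans, Cl trans; SCN cis, Cl trans.
Of these, 2 lack any improper symmetry element and so occur as enantiomeric pairs, giving 6 + 2 = 8 stereoisomers in total.

2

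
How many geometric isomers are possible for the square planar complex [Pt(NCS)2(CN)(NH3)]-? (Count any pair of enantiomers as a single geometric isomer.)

In a square planar complex each vertex has one trans partner and two cis neighbours.
There are 2 geometric isomers: NCS cis; NCS trans.

2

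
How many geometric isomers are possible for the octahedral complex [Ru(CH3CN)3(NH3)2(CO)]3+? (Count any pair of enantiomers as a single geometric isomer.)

The distinct arrangements are (3 in all): CH3CN mer, NH3 trans; CH3CN mer, NH3 cis; CH3CN fac, NH3 cis.

3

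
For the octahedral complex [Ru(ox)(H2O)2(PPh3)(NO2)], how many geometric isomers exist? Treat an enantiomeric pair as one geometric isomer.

4

In an octahedral complex each vertex has one trans partner and four cis neighbours.
Each ox is bidentate and must span two cis positions.
There are 4 geometric isomers: H2O trans; H2O cis (3 arrangements, 2 chiral).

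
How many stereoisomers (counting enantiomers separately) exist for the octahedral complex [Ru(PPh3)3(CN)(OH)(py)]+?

The six octahedral sites form three mutually perpendicular trans pairs.
The distinct arrangements are (4 in all): PPh3 mer (3 arrangements); PPh3 fac (chiral).
One of these lacks any improper symmetry element and so occurs as an enantiomeric pair, giving 4 + 1 = 5 stereoisomers in total.

5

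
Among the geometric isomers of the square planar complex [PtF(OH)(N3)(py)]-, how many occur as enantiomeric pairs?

0

A square has two trans pairs of vertices; adjacent vertices are cis.
Systematic placement gives 3 geometric isomers: (F/OH trans, N3/py trans); (F/py trans, N3/OH trans); (F/N3 trans, OH/py trans).
Each arrangement has an internal mirror plane or centre of symmetry, so none is chiral.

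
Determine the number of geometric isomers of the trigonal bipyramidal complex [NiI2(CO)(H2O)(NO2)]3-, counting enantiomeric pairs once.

A trigonal bipyramid has two axial and three equatorial sites, which are chemically inequivalent.
Systematic enumeration (placing each ligand type in turn and discarding arrangements equivalent by rotation or reflection) gives 7 geometric isomers.

7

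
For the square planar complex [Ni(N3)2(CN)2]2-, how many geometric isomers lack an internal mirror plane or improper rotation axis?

0

In a square planar complex each vertex has one trans partner and two cis neighbours.
There are 2 geometric isomers: N3 cis; N3 trans.
Each arrangement has an internal mirror plane or centre of symmetry, so none is chiral.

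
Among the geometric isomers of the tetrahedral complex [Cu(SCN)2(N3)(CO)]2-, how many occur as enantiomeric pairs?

All four vertices of a tetrahedron are equivalent and mutually adjacent, so cis/trans isomerism cannot arise.
Only one geometric arrangement is possible.

0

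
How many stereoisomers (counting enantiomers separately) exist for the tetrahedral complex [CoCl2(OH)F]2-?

1

In a tetrahedral complex all four positions are equivalent and every pair of ligands is adjacent — there is no cis/trans distinction.
Only one geometric arrangement is possible.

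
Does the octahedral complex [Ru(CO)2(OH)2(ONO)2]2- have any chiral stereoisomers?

yes

An octahedron has six vertices in three trans pairs; every non-trans pair is cis.
The distinct arrangements are (5 in all): CO trans, OH trans, ONO trans; CO trans, OH cis, ONO cis; CO cis, OH cis, ONO trans; CO cis, OH cis, ONO cis (chiral); CO cis, OH trans, ONO cis.
One of these lacks any improper symmetry element and so occurs as an enantiomeric pair, giving 5 + 1 = 6 stereoisomers in total.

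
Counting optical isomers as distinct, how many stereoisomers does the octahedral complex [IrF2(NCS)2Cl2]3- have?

An octahedron has six vertices in three trans pairs; every non-trans pair is cis.
Systematic placement gives 5 geometric isomers: F trans, NCS trans, Cl trans; F cis, NCS cis, Cl trans; F cis, NCS trans, Cl cis; F cis, NCS cis, Cl cis (chiral); F trans, NCS cis, Cl cis.
One of these lacks any improper symmetry element and so occurs as an enantiomeric pair, giving 5 + 1 = 6 stereoisomers in total.

6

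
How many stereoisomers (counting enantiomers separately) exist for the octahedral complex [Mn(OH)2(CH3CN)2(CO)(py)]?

An octahedron has six vertices in three trans pairs; every non-trans pair is cis.
The distinct arrangements are (6 in all): OH cis, CH3CN trans; OH trans, CH3CN trans; OH cis, CH3CN cis (3 arrangements, 2 chiral); OH trans, CH3CN cis.
Of these, 2 lack any improper symmetry element and so occur as enantiomeric pairs, giving 6 + 2 = 8 stereoisomers in total.

8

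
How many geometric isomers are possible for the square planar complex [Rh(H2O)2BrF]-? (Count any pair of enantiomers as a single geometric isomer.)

2

In a square planar complex each vertex has one trans partner and two cis neighbours.
Working through the distinct placements yields 2 geometric isomers: H2O cis; H2O trans.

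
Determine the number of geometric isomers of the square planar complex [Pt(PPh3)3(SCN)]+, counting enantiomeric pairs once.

1

A square has two trans pairs of vertices; adjacent vertices are cis.
Only one geometric arrangement is possible.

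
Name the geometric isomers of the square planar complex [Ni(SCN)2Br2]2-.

cis and trans

A square has two trans pairs of vertices; adjacent vertices are cis.
Systematic placement gives 2 geometric isomers: SCN cis; SCN trans.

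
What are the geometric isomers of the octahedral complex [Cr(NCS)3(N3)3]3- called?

The six octahedral sites form three mutually perpendicular trans pairs.
There are 2 geometric isomers: NCS mer; NCS fac.

fac and mer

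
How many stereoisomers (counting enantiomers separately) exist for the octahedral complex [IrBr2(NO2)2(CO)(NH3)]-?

There are 6 geometric isomers: Br trans, NO2 trans; Br trans, NO2 cis; Br cis, NO2 trans; Br cis, NO2 cis (3 arrangements, 2 chiral).
Of these, 2 lack any improper symmetry element and so occur as enantiomeric pairs, giving 6 + 2 = 8 stereoisomers in total.

8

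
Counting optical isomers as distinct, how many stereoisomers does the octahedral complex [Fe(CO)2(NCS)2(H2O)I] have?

8

An octahedron has six vertices in three trans pairs; every non-trans pair is cis.
The distinct arrangements are (6 in all): CO trans, NCS trans; CO trans, NCS cis; CO cis, NCS trans; CO cis, NCS cis (3 arrangements, 2 chiral).
Of these, 2 lack any improper symmetry element and so occur as enantiomeric pairs, giving 6 + 2 = 8 stereoisomers in total.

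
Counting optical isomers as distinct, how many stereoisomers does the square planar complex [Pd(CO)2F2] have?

In a square planar complex each vertex has one trans partner and two cis neighbours.
Systematic placement gives 2 geometric isomers: CO cis; CO trans.
Each arrangement has an internal mirror plane or centre of symmetry, so none is chiral.

2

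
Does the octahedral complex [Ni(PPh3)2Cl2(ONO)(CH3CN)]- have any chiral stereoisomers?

yes

There are 6 geometric isomers: PPh3 trans, Cl cis; PPh3 cis, Cl cis (3 arrangements, 2 chiral); PPh3 trans, Cl trans; PPh3 cis, Cl trans.
Of these, 2 lack any improper symmetry element and so occur as enantiomeric pairs, giving 6 + 2 = 8 stereoisomers in total.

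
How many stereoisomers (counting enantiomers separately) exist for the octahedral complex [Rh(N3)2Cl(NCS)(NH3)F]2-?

15

An octahedron has six vertices in three trans pairs; every non-trans pair is cis.
Systematic enumeration (placing each ligand type in turn and discarding arrangements equivalent by rotation or reflection) gives 9 geometric isomers.
Of these, 6 lack any improper symmetry element and so occur as enantiomeric pairs, giving 9 + 6 = 15 stereoisomers in total.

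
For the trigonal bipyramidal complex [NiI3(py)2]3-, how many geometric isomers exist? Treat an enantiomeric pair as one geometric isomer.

3

A trigonal bipyramid has two axial and three equatorial sites, which are chemically inequivalent.
The distinct arrangements are (3 in all): py both equatorial; py one axial, one equatorial; py both axial.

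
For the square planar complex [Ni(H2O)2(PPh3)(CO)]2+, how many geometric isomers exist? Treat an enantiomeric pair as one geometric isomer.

2

A square has two trans pairs of vertices; adjacent vertices are cis.
The distinct arrangements are (2 in all): H2O cis; H2O trans.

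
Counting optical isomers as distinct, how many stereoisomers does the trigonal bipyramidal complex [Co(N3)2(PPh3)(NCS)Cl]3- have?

In a trigonal bipyramid the two axial positions differ from the three equatorial ones.
Exhaustive case analysis gives 7 geometric isomers.
Of these, 3 lack any improper symmetry element and so occur as enantiomeric pairs, giving 7 + 3 = 10 stereoisomers in total.

10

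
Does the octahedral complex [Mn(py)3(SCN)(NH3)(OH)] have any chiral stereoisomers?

An octahedron has six vertices in three trans pairs; every non-trans pair is cis.
There are 4 geometric isomers: py mer (3 arrangements); py fac (chiral).
One of these lacks any improper symmetry element and so occurs as an enantiomeric pair, giving 4 + 1 = 5 stereoisomers in total.

yes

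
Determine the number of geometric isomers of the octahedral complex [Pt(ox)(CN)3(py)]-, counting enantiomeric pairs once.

In an octahedral complex each vertex has one trans partner and four cis neighbours.
Each ox is bidentate and must span two cis positions.
There are 2 geometric isomers: CN mer; CN fac.

2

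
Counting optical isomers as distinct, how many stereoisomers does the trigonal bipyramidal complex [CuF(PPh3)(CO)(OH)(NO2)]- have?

A trigonal bipyramid has two axial and three equatorial sites, which are chemically inequivalent.
Placing the ligands in turn and identifying arrangements related by rotation or reflection leaves 10 distinct geometric isomers.
Of these, 10 lack any improper symmetry element and so occur as enantiomeric pairs, giving 10 + 10 = 20 stereoisomers in total.

20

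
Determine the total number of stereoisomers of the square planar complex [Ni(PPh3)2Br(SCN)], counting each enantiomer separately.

A square has two trans pairs of vertices; adjacent vertices are cis.
Working through the distinct placements yields 2 geometric isomers: PPh3 cis; PPh3 trans.
Each arrangement has an internal mirror plane or centre of symmetry, so none is chiral.

2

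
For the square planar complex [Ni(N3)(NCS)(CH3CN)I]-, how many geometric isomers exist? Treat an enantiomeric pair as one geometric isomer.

The distinct arrangements are (3 in all): (CH3CN/N3 trans, I/NCS trans); (CH3CN/NCS trans, I/N3 trans); (CH3CN/I trans, N3/NCS trans).

3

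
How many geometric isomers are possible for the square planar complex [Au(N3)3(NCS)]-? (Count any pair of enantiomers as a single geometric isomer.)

In a square planar complex each vertex has one trans partner and two cis neighbours.
Only one geometric arrangement is possible.

1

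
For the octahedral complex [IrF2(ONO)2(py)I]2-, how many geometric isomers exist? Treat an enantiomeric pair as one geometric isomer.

There are 6 geometric isomers: F trans, ONO cis; F trans, ONO trans; F cis, ONO cis (3 arrangements, 2 chiral); F cis, ONO trans.

6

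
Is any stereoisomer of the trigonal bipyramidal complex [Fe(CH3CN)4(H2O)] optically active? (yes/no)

no

A trigonal bipyramid has two axial and three equatorial sites, which are chemically inequivalent.
The distinct arrangements are (2 in all): H2O equatorial; H2O axial.
Each arrangement has an internal mirror plane or centre of symmetry, so none is chiral.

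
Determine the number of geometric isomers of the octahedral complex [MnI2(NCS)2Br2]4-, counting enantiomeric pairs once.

5

The distinct arrangements are (5 in all): I trans, NCS trans, Br trans; I cis, NCS cis, Br trans; I cis, NCS trans, Br cis; I cis, NCS cis, Br cis (chiral); I trans, NCS cis, Br cis.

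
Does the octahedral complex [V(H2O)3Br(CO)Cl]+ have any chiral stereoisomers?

An octahedron has six vertices in three trans pairs; every non-trans pair is cis.
Systematic placement gives 4 geometric isomers: H2O mer (3 arrangements); H2O fac (chiral).
One of these lacks any improper symmetry element and so occurs as an enantiomeric pair, giving 4 + 1 = 5 stereoisomers in total.

yes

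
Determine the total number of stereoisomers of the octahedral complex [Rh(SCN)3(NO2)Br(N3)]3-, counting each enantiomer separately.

5

An octahedron has six vertices in three trans pairs; every non-trans pair is cis.
Systematic placement gives 4 geometric isomers: SCN mer (3 arrangements); SCN fac (chiral).
One of these lacks any improper symmetry element and so occurs as an enantiomeric pair, giving 4 + 1 = 5 stereoisomers in total.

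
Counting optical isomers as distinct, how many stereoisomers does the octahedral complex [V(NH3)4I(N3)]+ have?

2

In an octahedral complex each vertex has one trans partner and four cis neighbours.
The distinct arrangements are (2 in all): I and N3 mutually trans; I and N3 mutually cis.
Each arrangement has an internal mirror plane or centre of symmetry, so none is chiral.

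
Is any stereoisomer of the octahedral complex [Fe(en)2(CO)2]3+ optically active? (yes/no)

yes

In an octahedral complex each vertex has one trans partner and four cis neighbours.
Each en is bidentate and must span two cis positions.
There are 2 geometric isomers: CO trans; CO cis (chiral).
One of these lacks any improper symmetry element and so occurs as an enantiomeric pair, giving 2 + 1 = 3 stereoisomers in total.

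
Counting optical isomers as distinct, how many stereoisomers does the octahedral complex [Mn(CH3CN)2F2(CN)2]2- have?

6

An octahedron has six vertices in three trans pairs; every non-trans pair is cis.
Systematic placement gives 5 geometric isomers: CH3CN trans, F trans, CN trans; CH3CN trans, F cis, CN cis; CH3CN cis, F trans, CN cis; CH3CN cis, F cis, CN cis (chiral); CH3CN cis, F cis, CN trans.
One of these lacks any improper symmetry element and so occurs as an enantiomeric pair, giving 5 + 1 = 6 stereoisomers in total.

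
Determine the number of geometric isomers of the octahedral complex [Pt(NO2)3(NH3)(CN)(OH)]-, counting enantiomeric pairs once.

4

An octahedron has six vertices in three trans pairs; every non-trans pair is cis.
There are 4 geometric isomers: NO2 mer (3 arrangements); NO2 fac (chiral).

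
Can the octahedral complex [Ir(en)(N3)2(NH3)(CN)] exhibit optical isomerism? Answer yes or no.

yes

The six octahedral sites form three mutually perpendicular trans pairs.
Each en is bidentate and must span two cis positions.
Working through the distinct placements yields 4 geometric isomers: N3 cis (3 arrangements, 2 chiral); N3 trans.
Of these, 2 lack any improper symmetry element and so occur as enantiomeric pairs, giving 4 + 2 = 6 stereoisomers in total.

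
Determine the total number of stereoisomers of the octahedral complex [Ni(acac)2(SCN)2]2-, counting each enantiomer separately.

3

In an octahedral complex each vertex has one trans partner and four cis neighbours.
Each acac is bidentate and must span two cis positions.
The distinct arrangements are (2 in all): SCN trans; SCN cis (chiral).
One of these lacks any improper symmetry element and so occurs as an enantiomeric pair, giving 2 + 1 = 3 stereoisomers in total.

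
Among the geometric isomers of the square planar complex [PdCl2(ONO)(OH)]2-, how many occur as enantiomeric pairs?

Working through the distinct placements yields 2 geometric isomers: Cl cis; Cl trans.
Each arrangement has an internal mirror plane or centre of symmetry, so none is chiral.

0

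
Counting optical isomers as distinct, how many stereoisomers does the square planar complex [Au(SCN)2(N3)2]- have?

The distinct arrangements are (2 in all): SCN cis; SCN trans.
Each arrangement has an internal mirror plane or centre of symmetry, so none is chiral.

2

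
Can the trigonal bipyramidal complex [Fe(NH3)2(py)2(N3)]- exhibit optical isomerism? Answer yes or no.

In a trigonal bipyramid the two axial positions differ from the three equatorial ones.
Placing the ligands in turn and identifying arrangements related by rotation or reflection leaves 5 distinct geometric isomers.
One of these lacks any improper symmetry element and so occurs as an enantiomeric pair, giving 5 + 1 = 6 stereoisomers in total.

yes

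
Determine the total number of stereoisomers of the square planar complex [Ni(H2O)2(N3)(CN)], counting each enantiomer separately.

A square has two trans pairs of vertices; adjacent vertices are cis.
Systematic placement gives 2 geometric isomers: H2O cis; H2O trans.
Each arrangement has an internal mirror plane or centre of symmetry, so none is chiral.

2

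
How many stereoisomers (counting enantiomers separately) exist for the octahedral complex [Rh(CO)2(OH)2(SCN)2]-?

6

The six octahedral sites form three mutually perpendicular trans pairs.
The distinct arrangements are (5 in all): CO trans, OH trans, SCN trans; CO trans, OH cis, SCN cis; CO cis, OH cis, SCN trans; CO cis, OH cis, SCN cis (chiral); CO cis, OH trans, SCN cis.
One of these lacks any improper symmetry element and so occurs as an enantiomeric pair, giving 5 + 1 = 6 stereoisomers in total.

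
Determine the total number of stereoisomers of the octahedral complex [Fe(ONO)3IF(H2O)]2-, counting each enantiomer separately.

Systematic placement gives 4 geometric isomers: ONO mer (3 arrangements); ONO fac (chiral).
One of these lacks any improper symmetry element and so occurs as an enantiomeric pair, giving 4 + 1 = 5 stereoisomers in total.

5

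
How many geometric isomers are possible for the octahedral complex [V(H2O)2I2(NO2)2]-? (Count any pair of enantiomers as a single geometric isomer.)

An octahedron has six vertices in three trans pairs; every non-trans pair is cis.
Working through the distinct placements yields 5 geometric isomers: H2O trans, I trans, NO2 trans; H2O trans, I cis, NO2 cis; H2O cis, I cis, NO2 trans; H2O cis, I cis, NO2 cis (chiral); H2O cis, I trans, NO2 cis.

5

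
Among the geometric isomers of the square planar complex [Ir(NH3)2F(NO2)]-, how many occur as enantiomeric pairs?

0

There are 2 geometric isomers: NH3 cis; NH3 trans.
Each arrangement has an internal mirror plane or centre of symmetry, so none is chiral.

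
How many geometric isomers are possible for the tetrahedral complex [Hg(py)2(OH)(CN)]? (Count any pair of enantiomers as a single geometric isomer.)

1

In a tetrahedral complex all four positions are equivalent and every pair of ligands is adjacent — there is no cis/trans distinction.
Only one geometric arrangement is possible.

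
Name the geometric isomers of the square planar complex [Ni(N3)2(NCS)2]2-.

cis and trans

A square has two trans pairs of vertices; adjacent vertices are cis.
Working through the distinct placements yields 2 geometric isomers: N3 cis; N3 trans.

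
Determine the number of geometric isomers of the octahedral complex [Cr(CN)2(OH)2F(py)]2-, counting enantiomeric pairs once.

In an octahedral complex each vertex has one trans partner and four cis neighbours.
There are 6 geometric isomers: CN trans, OH cis; CN trans, OH trans; CN cis, OH cis (3 arrangements, 2 chiral); CN cis, OH trans.

6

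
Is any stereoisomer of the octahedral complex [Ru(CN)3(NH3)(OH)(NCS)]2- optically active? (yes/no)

yes

The six octahedral sites form three mutually perpendicular trans pairs.
Systematic placement gives 4 geometric isomers: CN mer (3 arrangements); CN fac (chiral).
One of these lacks any improper symmetry element and so occurs as an enantiomeric pair, giving 4 + 1 = 5 stereoisomers in total.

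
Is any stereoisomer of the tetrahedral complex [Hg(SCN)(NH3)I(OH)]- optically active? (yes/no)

yes

All four vertices of a tetrahedron are equivalent and mutually adjacent, so cis/trans isomerism cannot arise.
Only one geometric arrangement is possible; it has no improper symmetry element, so it exists as a pair of enantiomers (2 stereoisomers).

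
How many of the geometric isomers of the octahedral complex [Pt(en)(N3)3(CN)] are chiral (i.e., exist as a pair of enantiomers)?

0

In an octahedral complex each vertex has one trans partner and four cis neighbours.
Each en is bidentate and must span two cis positions.
Working through the distinct placements yields 2 geometric isomers: N3 fac; N3 mer.
Each arrangement has an internal mirror plane or centre of symmetry, so none is chiral.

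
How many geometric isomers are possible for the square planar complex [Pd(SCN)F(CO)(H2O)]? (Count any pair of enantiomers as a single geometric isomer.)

3

A square has two trans pairs of vertices; adjacent vertices are cis.
Working through the distinct placements yields 3 geometric isomers: (CO/H2O trans, F/SCN trans); (CO/SCN trans, F/H2O trans); (CO/F trans, H2O/SCN trans).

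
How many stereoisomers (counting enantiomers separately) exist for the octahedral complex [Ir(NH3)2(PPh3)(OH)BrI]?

In an octahedral complex each vertex has one trans partner and four cis neighbours.
Systematic enumeration (placing each ligand type in turn and discarding arrangements equivalent by rotation or reflection) gives 9 geometric isomers.
Of these, 6 lack any improper symmetry element and so occur as enantiomeric pairs, giving 9 + 6 = 15 stereoisomers in total.

15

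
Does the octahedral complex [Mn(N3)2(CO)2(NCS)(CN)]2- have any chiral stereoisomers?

An octahedron has six vertices in three trans pairs; every non-trans pair is cis.
There are 6 geometric isomers: N3 cis, CO cis (3 arrangements, 2 chiral); N3 trans, CO cis; N3 cis, CO trans; N3 trans, CO trans.
Of these, 2 lack any improper symmetry element and so occur as enantiomeric pairs, giving 6 + 2 = 8 stereoisomers in total.

yes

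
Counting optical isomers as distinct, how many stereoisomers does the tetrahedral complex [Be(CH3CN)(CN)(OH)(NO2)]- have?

Only one geometric arrangement is possible; it has no improper symmetry element, so it exists as a pair of enantiomers (2 stereoisomers).

2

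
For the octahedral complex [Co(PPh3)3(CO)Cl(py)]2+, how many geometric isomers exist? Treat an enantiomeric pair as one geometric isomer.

4

In an octahedral complex each vertex has one trans partner and four cis neighbours.
The distinct arrangements are (4 in all): PPh3 mer (3 arrangements); PPh3 fac (chiral).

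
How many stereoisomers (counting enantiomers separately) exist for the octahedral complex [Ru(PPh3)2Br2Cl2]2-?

6

The six octahedral sites form three mutually perpendicular trans pairs.
Systematic placement gives 5 geometric isomers: PPh3 trans, Br trans, Cl trans; PPh3 cis, Br trans, Cl cis; PPh3 trans, Br cis, Cl cis; PPh3 cis, Br cis, Cl cis (chiral); PPh3 cis, Br cis, Cl trans.
One of these lacks any improper symmetry element and so occurs as an enantiomeric pair, giving 5 + 1 = 6 stereoisomers in total.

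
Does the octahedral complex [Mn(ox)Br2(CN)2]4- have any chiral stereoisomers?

yes

The six octahedral sites form three mutually perpendicular trans pairs.
Each ox is bidentate and must span two cis positions.
There are 3 geometric isomers: Br trans, CN cis; Br cis, CN cis (chiral); Br cis, CN trans.
One of these lacks any improper symmetry element and so occurs as an enantiomeric pair, giving 3 + 1 = 4 stereoisomers in total.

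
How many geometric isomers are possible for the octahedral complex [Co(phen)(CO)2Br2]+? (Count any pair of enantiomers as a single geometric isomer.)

An octahedron has six vertices in three trans pairs; every non-trans pair is cis.
Each phen is bidentate and must span two cis positions.
Working through the distinct placements yields 3 geometric isomers: CO cis, Br trans; CO cis, Br cis (chiral); CO trans, Br cis.

3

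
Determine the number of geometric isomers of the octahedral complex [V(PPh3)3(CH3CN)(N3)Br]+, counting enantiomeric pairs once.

4

An octahedron has six vertices in three trans pairs; every non-trans pair is cis.
The distinct arrangements are (4 in all): PPh3 mer (3 arrangements); PPh3 fac (chiral).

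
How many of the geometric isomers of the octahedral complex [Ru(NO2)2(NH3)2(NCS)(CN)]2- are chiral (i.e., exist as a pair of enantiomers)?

In an octahedral complex each vertex has one trans partner and four cis neighbours.
The distinct arrangements are (6 in all): NO2 trans, NH3 trans; NO2 cis, NH3 cis (3 arrangements, 2 chiral); NO2 trans, NH3 cis; NO2 cis, NH3 trans.
Of these, 2 lack any improper symmetry element and so occur as enantiomeric pairs, giving 6 + 2 = 8 stereoisomers in total.

2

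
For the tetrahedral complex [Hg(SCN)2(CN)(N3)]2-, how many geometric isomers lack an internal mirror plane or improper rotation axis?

0

All four vertices of a tetrahedron are equivalent and mutually adjacent, so cis/trans isomerism cannot arise.
Only one geometric arrangement is possible.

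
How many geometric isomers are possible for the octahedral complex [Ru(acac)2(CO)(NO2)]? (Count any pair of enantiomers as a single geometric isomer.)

2

Each acac is bidentate and must span two cis positions.
There are 2 geometric isomers: CO and NO2 mutually trans; CO and NO2 mutually cis (chiral).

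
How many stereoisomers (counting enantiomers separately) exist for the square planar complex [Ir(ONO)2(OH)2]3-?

2

In a square planar complex each vertex has one trans partner and two cis neighbours.
Systematic placement gives 2 geometric isomers: ONO cis; ONO trans.
Each arrangement has an internal mirror plane or centre of symmetry, so none is chiral.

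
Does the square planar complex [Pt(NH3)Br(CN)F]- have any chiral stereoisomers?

In a square planar complex each vertex has one trans partner and two cis neighbours.
The distinct arrangements are (3 in all): (Br/F trans, CN/NH3 trans); (Br/NH3 trans, CN/F trans); (Br/CN trans, F/NH3 trans).
Each arrangement has an internal mirror plane or centre of symmetry, so none is chiral.

no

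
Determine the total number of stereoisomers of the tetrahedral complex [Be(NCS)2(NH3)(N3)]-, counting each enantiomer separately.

All four vertices of a tetrahedron are equivalent and mutually adjacent, so cis/trans isomerism cannot arise.
Only one geometric arrangement is possible.

1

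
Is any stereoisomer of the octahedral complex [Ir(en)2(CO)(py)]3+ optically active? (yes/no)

yes

Each en is bidentate and must span two cis positions.
Systematic placement gives 2 geometric isomers: CO and py mutually cis (chiral); CO and py mutually trans.
One of these lacks any improper symmetry element and so occurs as an enantiomeric pair, giving 2 + 1 = 3 stereoisomers in total.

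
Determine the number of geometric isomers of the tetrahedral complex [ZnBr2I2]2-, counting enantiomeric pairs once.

1

In a tetrahedral complex all four positions are equivalent and every pair of ligands is adjacent — there is no cis/trans distinction.
Only one geometric arrangement is possible.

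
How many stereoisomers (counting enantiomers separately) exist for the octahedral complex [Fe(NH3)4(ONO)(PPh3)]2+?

In an octahedral complex each vertex has one trans partner and four cis neighbours.
Working through the distinct placements yields 2 geometric isomers: ONO and PPh3 mutually trans; ONO and PPh3 mutually cis.
Each arrangement has an internal mirror plane or centre of symmetry, so none is chiral.

2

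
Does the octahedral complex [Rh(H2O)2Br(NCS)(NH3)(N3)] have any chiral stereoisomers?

yes

In an octahedral complex each vertex has one trans partner and four cis neighbours.
Placing the ligands in turn and identifying arrangements related by rotation or reflection leaves 9 distinct geometric isomers.
Of these, 6 lack any improper symmetry element and so occur as enantiomeric pairs, giving 9 + 6 = 15 stereoisomers in total.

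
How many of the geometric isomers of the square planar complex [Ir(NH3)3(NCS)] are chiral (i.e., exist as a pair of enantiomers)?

0

In a square planar complex each vertex has one trans partner and two cis neighbours.
Only one geometric arrangement is possible.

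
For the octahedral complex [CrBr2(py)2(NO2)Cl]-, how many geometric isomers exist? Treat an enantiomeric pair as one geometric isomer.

Working through the distinct placements yields 6 geometric isomers: Br trans, py trans; Br trans, py cis; Br cis, py trans; Br cis, py cis (3 arrangements, 2 chiral).

6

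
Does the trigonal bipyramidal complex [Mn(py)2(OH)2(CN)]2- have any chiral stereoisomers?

A trigonal bipyramid has two axial and three equatorial sites, which are chemically inequivalent.
Exhaustive case analysis gives 5 geometric isomers.
One of these lacks any improper symmetry element and so occurs as an enantiomeric pair, giving 5 + 1 = 6 stereoisomers in total.

yes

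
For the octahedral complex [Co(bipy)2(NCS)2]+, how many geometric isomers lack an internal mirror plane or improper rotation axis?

1

The six octahedral sites form three mutually perpendicular trans pairs.
Each bipy is bidentate and must span two cis positions.
Working through the distinct placements yields 2 geometric isomers: NCS trans; NCS cis (chiral).
One of these lacks any improper symmetry element and so occurs as an enantiomeric pair, giving 2 + 1 = 3 stereoisomers in total.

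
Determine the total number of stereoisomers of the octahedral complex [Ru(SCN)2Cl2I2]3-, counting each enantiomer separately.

6

An octahedron has six vertices in three trans pairs; every non-trans pair is cis.
Systematic placement gives 5 geometric isomers: SCN trans, Cl trans, I trans; SCN cis, Cl trans, I cis; SCN trans, Cl cis, I cis; SCN cis, Cl cis, I cis (chiral); SCN cis, Cl cis, I trans.
One of these lacks any improper symmetry element and so occurs as an enantiomeric pair, giving 5 + 1 = 6 stereoisomers in total.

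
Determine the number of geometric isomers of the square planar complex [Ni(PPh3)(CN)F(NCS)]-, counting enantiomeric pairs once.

3

In a square planar complex each vertex has one trans partner and two cis neighbours.
There are 3 geometric isomers: (CN/NCS trans, F/PPh3 trans); (CN/PPh3 trans, F/NCS trans); (CN/F trans, NCS/PPh3 trans).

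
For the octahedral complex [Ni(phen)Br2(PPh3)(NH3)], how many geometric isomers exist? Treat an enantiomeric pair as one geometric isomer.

4

Each phen is bidentate and must span two cis positions.
Systematic placement gives 4 geometric isomers: Br trans; Br cis (3 arrangements, 2 chiral).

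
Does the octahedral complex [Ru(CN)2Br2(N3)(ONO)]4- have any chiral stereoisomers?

In an octahedral complex each vertex has one trans partner and four cis neighbours.
The distinct arrangements are (6 in all): CN trans, Br trans; CN cis, Br trans; CN cis, Br cis (3 arrangements, 2 chiral); CN trans, Br cis.
Of these, 2 lack any improper symmetry element and so occur as enantiomeric pairs, giving 6 + 2 = 8 stereoisomers in total.

yes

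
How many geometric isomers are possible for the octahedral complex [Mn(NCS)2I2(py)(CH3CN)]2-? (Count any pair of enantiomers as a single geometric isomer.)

In an octahedral complex each vertex has one trans partner and four cis neighbours.
Working through the distinct placements yields 6 geometric isomers: NCS cis, I cis (3 arrangements, 2 chiral); NCS trans, I cis; NCS cis, I trans; NCS trans, I trans.

6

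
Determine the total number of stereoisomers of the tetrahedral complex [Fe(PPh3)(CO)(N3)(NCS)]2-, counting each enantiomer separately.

2

In a tetrahedral complex all four positions are equivalent and every pair of ligands is adjacent — there is no cis/trans distinction.
Only one geometric arrangement is possible; it has no improper symmetry element, so it exists as a pair of enantiomers (2 stereoisomers).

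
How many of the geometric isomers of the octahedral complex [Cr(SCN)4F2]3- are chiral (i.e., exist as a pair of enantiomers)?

0

An octahedron has six vertices in three trans pairs; every non-trans pair is cis.
Systematic placement gives 2 geometric isomers: F trans; F cis.
Each arrangement has an internal mirror plane or centre of symmetry, so none is chiral.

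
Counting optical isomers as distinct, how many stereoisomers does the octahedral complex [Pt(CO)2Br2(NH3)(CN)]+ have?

The six octahedral sites form three mutually perpendicular trans pairs.
Working through the distinct placements yields 6 geometric isomers: CO cis, Br trans; CO trans, Br trans; CO cis, Br cis (3 arrangements, 2 chiral); CO trans, Br cis.
Of these, 2 lack any improper symmetry element and so occur as enantiomeric pairs, giving 6 + 2 = 8 stereoisomers in total.

8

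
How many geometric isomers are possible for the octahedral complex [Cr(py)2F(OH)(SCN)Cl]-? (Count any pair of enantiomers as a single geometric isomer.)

In an octahedral complex each vertex has one trans partner and four cis neighbours.
Exhaustive case analysis gives 9 geometric isomers.

9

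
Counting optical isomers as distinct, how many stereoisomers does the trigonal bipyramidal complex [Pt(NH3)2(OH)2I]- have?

A trigonal bipyramid has two axial and three equatorial sites, which are chemically inequivalent.
Placing the ligands in turn and identifying arrangements related by rotation or reflection leaves 5 distinct geometric isomers.
One of these lacks any improper symmetry element and so occurs as an enantiomeric pair, giving 5 + 1 = 6 stereoisomers in total.

6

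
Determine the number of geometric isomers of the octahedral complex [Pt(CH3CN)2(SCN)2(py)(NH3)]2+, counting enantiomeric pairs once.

6

Working through the distinct placements yields 6 geometric isomers: CH3CN trans, SCN cis; CH3CN trans, SCN trans; CH3CN cis, SCN cis (3 arrangements, 2 chiral); CH3CN cis, SCN trans.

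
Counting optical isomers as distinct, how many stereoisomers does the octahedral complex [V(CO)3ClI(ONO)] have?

The six octahedral sites form three mutually perpendicular trans pairs.
Working through the distinct placements yields 4 geometric isomers: CO mer (3 arrangements); CO fac (chiral).
One of these lacks any improper symmetry element and so occurs as an enantiomeric pair, giving 4 + 1 = 5 stereoisomers in total.

5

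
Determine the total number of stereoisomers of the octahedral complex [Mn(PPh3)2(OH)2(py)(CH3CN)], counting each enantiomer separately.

8

An octahedron has six vertices in three trans pairs; every non-trans pair is cis.
The distinct arrangements are (6 in all): PPh3 cis, OH cis (3 arrangements, 2 chiral); PPh3 trans, OH cis; PPh3 cis, OH trans; PPh3 trans, OH trans.
Of these, 2 lack any improper symmetry element and so occur as enantiomeric pairs, giving 6 + 2 = 8 stereoisomers in total.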